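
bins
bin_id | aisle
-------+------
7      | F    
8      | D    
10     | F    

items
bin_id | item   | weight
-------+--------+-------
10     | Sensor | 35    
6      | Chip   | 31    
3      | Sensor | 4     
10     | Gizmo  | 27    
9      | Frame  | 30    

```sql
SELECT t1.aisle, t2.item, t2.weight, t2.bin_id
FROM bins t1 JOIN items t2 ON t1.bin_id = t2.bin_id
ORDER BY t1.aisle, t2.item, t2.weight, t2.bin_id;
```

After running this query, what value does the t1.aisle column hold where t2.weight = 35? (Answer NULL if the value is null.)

INNER JOIN keeps only pairs where the ON condition holds.
Matching on t1.bin_id = t2.bin_id.
- bin_id=7: no matching t2 row, dropped.
- bin_id=8: no matching t2 row, dropped.
- bin_id=10: 2 matching t2 row(s), so 2 row(s) emitted.

F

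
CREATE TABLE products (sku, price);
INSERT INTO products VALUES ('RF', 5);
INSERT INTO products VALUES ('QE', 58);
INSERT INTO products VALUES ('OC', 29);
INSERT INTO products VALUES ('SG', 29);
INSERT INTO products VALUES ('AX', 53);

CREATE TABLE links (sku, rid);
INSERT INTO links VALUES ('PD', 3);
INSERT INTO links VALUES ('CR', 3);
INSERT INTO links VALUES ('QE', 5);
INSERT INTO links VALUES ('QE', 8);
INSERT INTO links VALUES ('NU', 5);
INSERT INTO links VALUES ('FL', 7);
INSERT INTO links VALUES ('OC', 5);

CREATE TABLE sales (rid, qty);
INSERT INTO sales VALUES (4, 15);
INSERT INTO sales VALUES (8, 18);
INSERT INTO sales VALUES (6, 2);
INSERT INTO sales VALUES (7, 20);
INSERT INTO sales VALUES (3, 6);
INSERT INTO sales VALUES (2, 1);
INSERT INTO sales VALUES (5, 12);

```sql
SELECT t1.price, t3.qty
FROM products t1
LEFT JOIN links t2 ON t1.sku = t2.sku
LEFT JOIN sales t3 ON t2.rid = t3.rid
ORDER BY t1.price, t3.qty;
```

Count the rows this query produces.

Evaluate left to right. First `products t1 LEFT JOIN links t2` on sku: 6 row(s).
Then LEFT JOIN `sales t3` on rid: each of those 6 rows is kept; rows whose t2.rid has no match in t3 get NULL for t3's columns.
Result: 6 row(s).

6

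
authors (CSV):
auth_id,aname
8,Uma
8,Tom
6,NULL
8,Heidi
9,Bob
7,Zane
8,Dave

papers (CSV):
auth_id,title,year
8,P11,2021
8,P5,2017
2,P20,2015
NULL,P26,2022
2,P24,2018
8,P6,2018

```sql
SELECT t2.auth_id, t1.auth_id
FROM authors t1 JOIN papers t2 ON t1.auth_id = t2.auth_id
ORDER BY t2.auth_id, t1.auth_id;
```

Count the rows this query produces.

INNER JOIN keeps only pairs where the ON condition holds.
Matching on t1.auth_id = t2.auth_id. A NULL in a compared column never satisfies the condition.
- t1[0] auth_id=8 → 3 match(es) in t2 → 3 row(s).
- t1[1] auth_id=8 → 3 match(es) in t2 → 3 row(s).
- t1[2] auth_id=6 → no match; dropped.
- t1[3] auth_id=8 → 3 match(es) in t2 → 3 row(s).
- t1[4] auth_id=9 → no match; dropped.
- t1[5] auth_id=7 → no match; dropped.
- t1[6] auth_id=8 → 3 match(es) in t2 → 3 row(s).
Total: 12 rows.

12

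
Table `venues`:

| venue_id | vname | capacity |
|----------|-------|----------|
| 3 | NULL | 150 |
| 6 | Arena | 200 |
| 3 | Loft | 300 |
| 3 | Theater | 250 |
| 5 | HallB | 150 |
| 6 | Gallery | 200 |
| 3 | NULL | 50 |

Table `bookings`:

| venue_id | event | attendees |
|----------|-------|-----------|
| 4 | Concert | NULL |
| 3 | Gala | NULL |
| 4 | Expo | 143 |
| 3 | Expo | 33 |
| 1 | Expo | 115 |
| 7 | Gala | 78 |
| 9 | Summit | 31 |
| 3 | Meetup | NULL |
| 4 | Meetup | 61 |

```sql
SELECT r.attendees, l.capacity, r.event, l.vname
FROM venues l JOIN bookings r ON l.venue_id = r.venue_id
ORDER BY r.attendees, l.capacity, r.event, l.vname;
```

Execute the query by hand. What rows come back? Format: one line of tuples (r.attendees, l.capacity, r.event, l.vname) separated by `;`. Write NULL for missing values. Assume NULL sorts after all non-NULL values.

(33, 50, Expo, NULL); (33, 150, Expo, NULL); (33, 250, Expo, Theater); (33, 300, Expo, Loft); (NULL, 50, Gala, NULL); (NULL, 50, Meetup, NULL); (NULL, 150, Gala, NULL); (NULL, 150, Meetup, NULL); (NULL, 250, Gala, Theater); (NULL, 250, Meetup, Theater); (NULL, 300, Gala, Loft); (NULL, 300, Meetup, Loft)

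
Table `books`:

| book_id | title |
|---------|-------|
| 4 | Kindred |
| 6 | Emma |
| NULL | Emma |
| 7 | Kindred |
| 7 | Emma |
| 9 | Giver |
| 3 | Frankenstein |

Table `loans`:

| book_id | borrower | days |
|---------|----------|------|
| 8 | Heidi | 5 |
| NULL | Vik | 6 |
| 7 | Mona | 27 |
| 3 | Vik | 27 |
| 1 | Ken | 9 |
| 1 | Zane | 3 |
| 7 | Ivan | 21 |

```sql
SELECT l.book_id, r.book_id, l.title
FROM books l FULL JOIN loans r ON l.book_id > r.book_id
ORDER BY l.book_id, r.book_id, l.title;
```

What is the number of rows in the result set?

FULL OUTER JOIN keeps every row from both sides; unmatched rows get NULL for the other side's columns.
Matching on l.book_id > r.book_id. A NULL in a compared column never satisfies the condition.
Matched pairs: 20; unmatched l rows kept: 1; unmatched r rows kept: 1.
Total: 20 matched + 2 padded = 22 rows.

22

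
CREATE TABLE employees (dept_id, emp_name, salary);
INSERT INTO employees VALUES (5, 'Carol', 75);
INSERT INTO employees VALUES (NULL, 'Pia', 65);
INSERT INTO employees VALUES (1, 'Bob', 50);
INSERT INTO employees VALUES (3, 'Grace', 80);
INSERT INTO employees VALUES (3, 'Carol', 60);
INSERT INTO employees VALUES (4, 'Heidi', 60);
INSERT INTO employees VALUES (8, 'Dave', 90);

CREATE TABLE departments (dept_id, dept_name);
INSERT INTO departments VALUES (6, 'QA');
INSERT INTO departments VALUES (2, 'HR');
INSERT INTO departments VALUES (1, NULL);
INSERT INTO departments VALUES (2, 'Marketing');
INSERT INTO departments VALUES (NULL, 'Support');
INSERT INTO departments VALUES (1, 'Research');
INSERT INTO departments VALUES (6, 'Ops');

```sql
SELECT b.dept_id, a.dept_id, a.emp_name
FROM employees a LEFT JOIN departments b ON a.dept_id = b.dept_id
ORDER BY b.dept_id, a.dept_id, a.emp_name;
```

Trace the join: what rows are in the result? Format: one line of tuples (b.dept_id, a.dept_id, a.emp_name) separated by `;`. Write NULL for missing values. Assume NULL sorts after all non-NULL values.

LEFT JOIN keeps every row from `employees`; unmatched rows get NULL for `departments`'s columns.
Matching on a.dept_id = b.dept_id. A NULL in a compared column never satisfies the condition.
- a row (dept_id=5): no match → kept, b columns NULL.
- a row (dept_id=NULL): no match → kept, b columns NULL.
- a row (dept_id=1): matches 2 b row(s) → 2 output row(s).
- a row (dept_id=3): no match → kept, b columns NULL.
- a row (dept_id=3): no match → kept, b columns NULL.
- a row (dept_id=4): no match → kept, b columns NULL.
- a row (dept_id=8): no match → kept, b columns NULL.
After projecting and ordering:
b.dept_id | a.dept_id | a.emp_name
1 | 1 | Bob
1 | 1 | Bob
NULL | 3 | Carol
NULL | 3 | Grace
NULL | 4 | Heidi
NULL | 5 | Carol
NULL | 8 | Dave
NULL | NULL | Pia

(1, 1, Bob); (1, 1, Bob); (NULL, 3, Carol); (NULL, 3, Grace); (NULL, 4, Heidi); (NULL, 5, Carol); (NULL, 8, Dave); (NULL, NULL, Pia)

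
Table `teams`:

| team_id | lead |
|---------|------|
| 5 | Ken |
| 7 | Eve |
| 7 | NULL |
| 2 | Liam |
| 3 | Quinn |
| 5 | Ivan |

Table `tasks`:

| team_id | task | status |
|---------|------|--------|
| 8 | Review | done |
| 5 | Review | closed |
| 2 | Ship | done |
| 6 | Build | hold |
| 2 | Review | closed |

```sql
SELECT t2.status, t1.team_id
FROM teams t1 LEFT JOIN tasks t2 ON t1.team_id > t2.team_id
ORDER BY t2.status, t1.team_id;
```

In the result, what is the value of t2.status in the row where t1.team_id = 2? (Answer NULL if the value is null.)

NULL

LEFT JOIN keeps every row from `teams`; unmatched rows get NULL for `tasks`'s columns.
Matching on t1.team_id > t2.team_id.
- t1[0] team_id=5 → 2 match(es) in t2 → 2 row(s).
- t1[1] team_id=7 → 4 match(es) in t2 → 4 row(s).
- t1[2] team_id=7 → 4 match(es) in t2 → 4 row(s).
- t1[3] team_id=2 → no match; kept with NULLs on the t2 side.
- t1[4] team_id=3 → 2 match(es) in t2 → 2 row(s).
- t1[5] team_id=5 → 2 match(es) in t2 → 2 row(s).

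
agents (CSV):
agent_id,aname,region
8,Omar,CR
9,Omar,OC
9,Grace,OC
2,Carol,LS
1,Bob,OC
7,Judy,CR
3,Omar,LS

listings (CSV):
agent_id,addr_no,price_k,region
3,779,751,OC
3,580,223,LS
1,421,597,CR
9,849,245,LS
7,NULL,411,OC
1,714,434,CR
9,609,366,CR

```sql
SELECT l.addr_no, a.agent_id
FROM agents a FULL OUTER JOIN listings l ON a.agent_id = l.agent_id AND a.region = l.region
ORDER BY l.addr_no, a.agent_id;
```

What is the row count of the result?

FULL OUTER JOIN keeps every row from both sides; unmatched rows get NULL for the other side's columns.
Matching on a.agent_id = l.agent_id AND a.region = l.region.
Matched pairs: 1; unmatched a rows kept: 6; unmatched l rows kept: 6.
Total: 1 matched + 12 padded = 13 rows.

13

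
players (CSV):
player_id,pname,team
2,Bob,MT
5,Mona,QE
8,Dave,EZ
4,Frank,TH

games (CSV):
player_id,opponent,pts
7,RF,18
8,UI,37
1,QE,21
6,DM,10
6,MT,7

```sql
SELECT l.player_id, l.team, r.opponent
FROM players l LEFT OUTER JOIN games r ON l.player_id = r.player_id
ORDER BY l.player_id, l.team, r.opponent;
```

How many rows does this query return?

4

LEFT JOIN keeps every row from `players`; unmatched rows get NULL for `games`'s columns.
Matching on l.player_id = r.player_id.
- l row (player_id=2): no match → kept, r columns NULL.
- l row (player_id=5): no match → kept, r columns NULL.
- l row (player_id=8): matches 1 r row(s) → 1 output row(s).
- l row (player_id=4): no match → kept, r columns NULL.
Total: 1 matched + 3 padded = 4 rows.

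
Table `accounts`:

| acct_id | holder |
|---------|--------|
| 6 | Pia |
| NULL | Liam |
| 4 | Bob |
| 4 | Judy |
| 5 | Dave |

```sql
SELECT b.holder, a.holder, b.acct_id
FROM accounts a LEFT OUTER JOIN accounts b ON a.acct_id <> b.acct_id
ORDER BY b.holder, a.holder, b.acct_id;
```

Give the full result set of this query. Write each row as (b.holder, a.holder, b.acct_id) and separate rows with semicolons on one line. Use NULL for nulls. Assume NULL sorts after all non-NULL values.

LEFT JOIN keeps every row from `accounts a`; unmatched rows get NULL for `accounts b`'s columns.
Matching on a.acct_id <> b.acct_id. A NULL in a compared column never satisfies the condition.
- a[0] acct_id=6 → 3 match(es) in b → 3 row(s).
- a[1] acct_id=NULL → no match; kept with NULLs on the b side.
- a[2] acct_id=4 → 2 match(es) in b → 2 row(s).
- a[3] acct_id=4 → 2 match(es) in b → 2 row(s).
- a[4] acct_id=5 → 3 match(es) in b → 3 row(s).

(Bob, Dave, 4); (Bob, Pia, 4); (Dave, Bob, 5); (Dave, Judy, 5); (Dave, Pia, 5); (Judy, Dave, 4); (Judy, Pia, 4); (Pia, Bob, 6); (Pia, Dave, 6); (Pia, Judy, 6); (NULL, Liam, NULL)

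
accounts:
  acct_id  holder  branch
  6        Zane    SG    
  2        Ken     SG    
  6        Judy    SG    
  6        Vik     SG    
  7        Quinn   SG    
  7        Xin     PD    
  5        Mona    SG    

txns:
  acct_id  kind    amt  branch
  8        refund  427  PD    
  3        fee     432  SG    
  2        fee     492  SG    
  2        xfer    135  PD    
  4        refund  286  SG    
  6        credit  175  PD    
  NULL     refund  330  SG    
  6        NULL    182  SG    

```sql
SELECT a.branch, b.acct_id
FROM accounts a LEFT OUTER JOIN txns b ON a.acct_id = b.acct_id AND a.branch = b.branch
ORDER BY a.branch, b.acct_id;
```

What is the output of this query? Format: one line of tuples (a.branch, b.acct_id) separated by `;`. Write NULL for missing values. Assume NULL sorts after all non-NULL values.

LEFT JOIN keeps every row from `accounts`; unmatched rows get NULL for `txns`'s columns.
Matching on a.acct_id = b.acct_id AND a.branch = b.branch. A NULL in a compared column never satisfies the condition.
- acct_id=6, branch=SG: 1 matching b row(s), so 1 row(s) emitted.
- acct_id=2, branch=SG: 1 matching b row(s), so 1 row(s) emitted.
- acct_id=6, branch=SG: 1 matching b row(s), so 1 row(s) emitted.
- acct_id=6, branch=SG: 1 matching b row(s), so 1 row(s) emitted.
- acct_id=7, branch=SG: no b row matches, row kept with b columns NULL.
- acct_id=7, branch=PD: no b row matches, row kept with b columns NULL.
- acct_id=5, branch=SG: no b row matches, row kept with b columns NULL.
After projecting and ordering:
a.branch | b.acct_id
PD | NULL
SG | 2
SG | 6
SG | 6
SG | 6
SG | NULL
SG | NULL

(PD, NULL); (SG, 2); (SG, 6); (SG, 6); (SG, 6); (SG, NULL); (SG, NULL)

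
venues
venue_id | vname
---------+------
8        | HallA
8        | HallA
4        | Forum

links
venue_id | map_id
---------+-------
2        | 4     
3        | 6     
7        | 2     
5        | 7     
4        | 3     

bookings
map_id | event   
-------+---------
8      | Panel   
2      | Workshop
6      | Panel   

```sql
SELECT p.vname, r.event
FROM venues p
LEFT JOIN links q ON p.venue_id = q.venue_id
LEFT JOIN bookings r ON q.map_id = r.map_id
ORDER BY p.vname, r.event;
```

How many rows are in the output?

Step 1 — p LEFT JOIN q on venue_id → 3 row(s).
Then LEFT JOIN `bookings r` on map_id: each of those 3 rows is kept; rows whose q.map_id has no match in r get NULL for r's columns.
Result: 3 row(s).

3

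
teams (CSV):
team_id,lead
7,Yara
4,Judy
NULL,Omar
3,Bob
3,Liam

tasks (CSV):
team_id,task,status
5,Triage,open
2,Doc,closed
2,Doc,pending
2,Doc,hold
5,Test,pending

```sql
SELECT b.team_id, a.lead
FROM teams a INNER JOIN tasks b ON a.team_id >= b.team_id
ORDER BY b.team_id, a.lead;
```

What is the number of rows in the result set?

INNER JOIN keeps only pairs where the ON condition holds.
Matching on a.team_id >= b.team_id. A NULL in a compared column never satisfies the condition.
- team_id=7: 5 matching b row(s), so 5 row(s) emitted.
- team_id=4: 3 matching b row(s), so 3 row(s) emitted.
- team_id=NULL: no matching b row, dropped.
- team_id=3: 3 matching b row(s), so 3 row(s) emitted.
- team_id=3: 3 matching b row(s), so 3 row(s) emitted.
Total: 14 rows.

14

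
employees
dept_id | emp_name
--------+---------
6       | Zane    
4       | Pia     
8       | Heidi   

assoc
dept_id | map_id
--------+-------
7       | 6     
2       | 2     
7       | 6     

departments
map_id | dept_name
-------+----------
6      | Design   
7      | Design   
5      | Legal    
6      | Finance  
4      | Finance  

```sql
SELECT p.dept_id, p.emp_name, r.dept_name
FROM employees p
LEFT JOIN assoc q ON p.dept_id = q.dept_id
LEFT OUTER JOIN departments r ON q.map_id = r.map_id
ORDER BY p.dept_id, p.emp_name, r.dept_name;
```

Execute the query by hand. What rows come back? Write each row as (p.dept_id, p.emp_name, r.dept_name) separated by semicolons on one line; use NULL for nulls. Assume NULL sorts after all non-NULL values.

(4, Pia, NULL); (6, Zane, NULL); (8, Heidi, NULL)

Evaluate left to right. First `employees p LEFT JOIN assoc q` on dept_id: 3 row(s).
Then LEFT JOIN `departments r` on map_id: each of those 3 rows is kept; rows whose q.map_id has no match in r get NULL for r's columns.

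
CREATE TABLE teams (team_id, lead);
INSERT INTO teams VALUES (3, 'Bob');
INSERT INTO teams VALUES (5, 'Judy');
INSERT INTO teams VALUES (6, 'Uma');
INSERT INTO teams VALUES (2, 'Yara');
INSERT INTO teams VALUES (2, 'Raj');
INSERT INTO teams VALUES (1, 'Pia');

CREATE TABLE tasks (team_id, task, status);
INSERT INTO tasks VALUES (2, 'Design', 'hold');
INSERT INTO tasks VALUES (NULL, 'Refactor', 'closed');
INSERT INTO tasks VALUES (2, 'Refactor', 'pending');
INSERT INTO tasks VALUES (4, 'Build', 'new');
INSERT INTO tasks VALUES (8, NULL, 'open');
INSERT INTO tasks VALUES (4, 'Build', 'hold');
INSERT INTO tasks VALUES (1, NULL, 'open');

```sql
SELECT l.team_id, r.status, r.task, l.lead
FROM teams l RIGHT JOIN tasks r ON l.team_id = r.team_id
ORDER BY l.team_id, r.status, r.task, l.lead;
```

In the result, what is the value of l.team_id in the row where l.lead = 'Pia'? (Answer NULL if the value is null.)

1

RIGHT JOIN keeps every row from `tasks`; unmatched rows get NULL for `teams`'s columns.
Matching on l.team_id = r.team_id. A NULL in a compared column never satisfies the condition.
Matched pairs: 5; unmatched r rows kept: 4.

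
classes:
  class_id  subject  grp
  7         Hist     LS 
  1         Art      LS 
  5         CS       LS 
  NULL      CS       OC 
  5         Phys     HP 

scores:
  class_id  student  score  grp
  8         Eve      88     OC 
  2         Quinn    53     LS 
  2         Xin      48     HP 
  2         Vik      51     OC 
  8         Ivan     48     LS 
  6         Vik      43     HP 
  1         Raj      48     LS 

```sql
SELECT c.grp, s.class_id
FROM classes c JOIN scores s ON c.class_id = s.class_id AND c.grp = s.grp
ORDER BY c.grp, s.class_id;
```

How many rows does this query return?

INNER JOIN keeps only pairs where the ON condition holds.
Matching on c.class_id = s.class_id AND c.grp = s.grp. A NULL in a compared column never satisfies the condition.
Matched pairs: 1.
Total: 1 rows.

1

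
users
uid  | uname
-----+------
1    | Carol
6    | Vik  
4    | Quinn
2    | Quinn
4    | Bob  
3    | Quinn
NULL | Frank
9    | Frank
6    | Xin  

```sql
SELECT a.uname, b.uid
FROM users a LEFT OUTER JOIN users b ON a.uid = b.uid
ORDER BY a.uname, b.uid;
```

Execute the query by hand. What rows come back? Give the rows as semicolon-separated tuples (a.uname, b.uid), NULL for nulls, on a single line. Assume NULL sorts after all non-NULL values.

(Bob, 4); (Bob, 4); (Carol, 1); (Frank, 9); (Frank, NULL); (Quinn, 2); (Quinn, 3); (Quinn, 4); (Quinn, 4); (Vik, 6); (Vik, 6); (Xin, 6); (Xin, 6)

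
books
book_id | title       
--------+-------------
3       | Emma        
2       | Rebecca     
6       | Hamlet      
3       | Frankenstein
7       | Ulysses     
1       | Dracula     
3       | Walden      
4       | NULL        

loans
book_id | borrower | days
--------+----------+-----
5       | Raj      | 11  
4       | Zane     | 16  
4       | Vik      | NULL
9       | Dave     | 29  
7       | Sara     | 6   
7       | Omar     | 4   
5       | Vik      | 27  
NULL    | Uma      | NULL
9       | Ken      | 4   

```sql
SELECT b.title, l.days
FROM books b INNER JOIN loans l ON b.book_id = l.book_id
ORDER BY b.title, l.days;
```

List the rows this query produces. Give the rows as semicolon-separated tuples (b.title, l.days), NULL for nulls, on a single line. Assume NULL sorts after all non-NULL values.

(Ulysses, 4); (Ulysses, 6); (NULL, 16); (NULL, NULL)

INNER JOIN keeps only pairs where the ON condition holds.
Matching on b.book_id = l.book_id. A NULL in a compared column never satisfies the condition.
- book_id=3: no matching l row, dropped.
- book_id=2: no matching l row, dropped.
- book_id=6: no matching l row, dropped.
- book_id=3: no matching l row, dropped.
- book_id=7: 2 matching l row(s), so 2 row(s) emitted.
- book_id=1: no matching l row, dropped.
- book_id=3: no matching l row, dropped.
- book_id=4: 2 matching l row(s), so 2 row(s) emitted.
After projecting and ordering:
b.title | l.days
Ulysses | 4
Ulysses | 6
NULL | 16
NULL | NULL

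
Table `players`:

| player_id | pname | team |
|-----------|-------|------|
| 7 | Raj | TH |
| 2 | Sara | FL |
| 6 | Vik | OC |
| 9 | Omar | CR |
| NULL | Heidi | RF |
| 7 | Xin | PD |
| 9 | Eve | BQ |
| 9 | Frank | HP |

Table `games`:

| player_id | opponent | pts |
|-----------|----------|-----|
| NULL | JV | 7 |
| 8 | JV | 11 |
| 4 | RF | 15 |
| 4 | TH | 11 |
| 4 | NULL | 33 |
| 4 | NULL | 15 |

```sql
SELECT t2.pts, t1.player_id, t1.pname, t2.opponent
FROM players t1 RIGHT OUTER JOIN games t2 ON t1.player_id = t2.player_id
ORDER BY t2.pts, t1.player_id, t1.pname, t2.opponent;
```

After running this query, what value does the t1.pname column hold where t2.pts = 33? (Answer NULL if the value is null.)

NULL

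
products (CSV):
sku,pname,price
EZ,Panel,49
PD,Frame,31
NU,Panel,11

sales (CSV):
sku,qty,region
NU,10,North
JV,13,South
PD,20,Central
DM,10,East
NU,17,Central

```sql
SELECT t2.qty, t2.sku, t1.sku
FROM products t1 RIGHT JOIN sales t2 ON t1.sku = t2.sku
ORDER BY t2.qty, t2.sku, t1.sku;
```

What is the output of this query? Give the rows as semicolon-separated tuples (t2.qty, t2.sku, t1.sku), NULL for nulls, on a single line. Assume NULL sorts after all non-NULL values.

RIGHT JOIN keeps every row from `sales`; unmatched rows get NULL for `products`'s columns.
Matching on t1.sku = t2.sku.
- t1 (sku=EZ) has no partner in t2.
- t1 (sku=PD) pairs with 1 row(s) of t2.
- t1 (sku=NU) pairs with 2 row(s) of t2.
- 2 row(s) from t2 found no t1 partner → padded with NULL.
After projecting and ordering:
t2.qty | t2.sku | t1.sku
10 | DM | NULL
10 | NU | NU
13 | JV | NULL
17 | NU | NU
20 | PD | PD

(10, DM, NULL); (10, NU, NU); (13, JV, NULL); (17, NU, NU); (20, PD, PD)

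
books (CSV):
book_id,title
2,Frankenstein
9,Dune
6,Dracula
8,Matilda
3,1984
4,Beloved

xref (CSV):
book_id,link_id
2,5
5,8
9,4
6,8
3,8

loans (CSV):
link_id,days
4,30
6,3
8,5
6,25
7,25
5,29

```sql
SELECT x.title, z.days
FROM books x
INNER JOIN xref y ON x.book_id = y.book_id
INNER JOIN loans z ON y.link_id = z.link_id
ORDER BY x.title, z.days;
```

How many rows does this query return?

Evaluate left to right. First `books x INNER JOIN xref y` on book_id: 4 row(s).
Then INNER JOIN `loans z` on link_id: keep only rows whose y.link_id appears in z.
Result: 4 row(s).

4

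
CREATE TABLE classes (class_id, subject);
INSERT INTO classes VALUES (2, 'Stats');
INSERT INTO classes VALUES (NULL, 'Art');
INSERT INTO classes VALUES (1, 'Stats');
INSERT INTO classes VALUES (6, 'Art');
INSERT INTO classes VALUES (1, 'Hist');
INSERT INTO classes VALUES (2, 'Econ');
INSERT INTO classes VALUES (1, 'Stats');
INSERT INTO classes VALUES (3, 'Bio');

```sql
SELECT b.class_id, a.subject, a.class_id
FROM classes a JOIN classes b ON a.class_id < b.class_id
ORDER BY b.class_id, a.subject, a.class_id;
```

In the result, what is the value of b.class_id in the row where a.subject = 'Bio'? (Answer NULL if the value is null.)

6

INNER JOIN keeps only pairs where the ON condition holds.
Matching on a.class_id < b.class_id. A NULL in a compared column never satisfies the condition.
Matched pairs: 17.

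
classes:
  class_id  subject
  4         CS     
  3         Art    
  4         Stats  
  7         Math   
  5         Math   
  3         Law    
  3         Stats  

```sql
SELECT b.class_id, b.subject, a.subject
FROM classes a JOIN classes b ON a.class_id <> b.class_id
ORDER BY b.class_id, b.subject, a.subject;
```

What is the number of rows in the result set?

34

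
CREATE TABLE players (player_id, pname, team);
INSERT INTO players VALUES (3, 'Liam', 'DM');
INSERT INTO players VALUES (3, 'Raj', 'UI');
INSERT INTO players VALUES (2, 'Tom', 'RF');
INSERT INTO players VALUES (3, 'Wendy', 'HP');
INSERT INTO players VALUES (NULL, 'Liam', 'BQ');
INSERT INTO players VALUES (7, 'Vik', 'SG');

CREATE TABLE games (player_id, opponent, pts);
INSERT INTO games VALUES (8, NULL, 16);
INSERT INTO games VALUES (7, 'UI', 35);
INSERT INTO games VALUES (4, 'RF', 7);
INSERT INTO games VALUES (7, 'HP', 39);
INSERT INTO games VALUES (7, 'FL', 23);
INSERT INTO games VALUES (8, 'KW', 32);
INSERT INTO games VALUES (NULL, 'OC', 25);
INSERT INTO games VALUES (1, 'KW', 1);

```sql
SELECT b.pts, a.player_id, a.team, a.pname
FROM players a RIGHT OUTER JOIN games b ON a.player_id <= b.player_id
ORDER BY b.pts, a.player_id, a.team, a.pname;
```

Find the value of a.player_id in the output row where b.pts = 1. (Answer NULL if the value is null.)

NULL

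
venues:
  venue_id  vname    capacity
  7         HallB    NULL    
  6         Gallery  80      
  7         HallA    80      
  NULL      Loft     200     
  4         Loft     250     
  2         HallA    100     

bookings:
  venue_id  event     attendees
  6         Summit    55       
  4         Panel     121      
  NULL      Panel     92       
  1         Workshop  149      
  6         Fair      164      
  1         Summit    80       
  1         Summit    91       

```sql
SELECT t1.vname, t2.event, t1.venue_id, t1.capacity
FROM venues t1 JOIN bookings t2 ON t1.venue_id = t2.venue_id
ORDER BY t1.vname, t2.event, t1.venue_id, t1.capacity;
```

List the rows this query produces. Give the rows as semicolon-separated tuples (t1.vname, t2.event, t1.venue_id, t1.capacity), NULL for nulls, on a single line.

INNER JOIN keeps only pairs where the ON condition holds.
Matching on t1.venue_id = t2.venue_id. A NULL in a compared column never satisfies the condition.
Matched pairs: 3.

(Gallery, Fair, 6, 80); (Gallery, Summit, 6, 80); (Loft, Panel, 4, 250)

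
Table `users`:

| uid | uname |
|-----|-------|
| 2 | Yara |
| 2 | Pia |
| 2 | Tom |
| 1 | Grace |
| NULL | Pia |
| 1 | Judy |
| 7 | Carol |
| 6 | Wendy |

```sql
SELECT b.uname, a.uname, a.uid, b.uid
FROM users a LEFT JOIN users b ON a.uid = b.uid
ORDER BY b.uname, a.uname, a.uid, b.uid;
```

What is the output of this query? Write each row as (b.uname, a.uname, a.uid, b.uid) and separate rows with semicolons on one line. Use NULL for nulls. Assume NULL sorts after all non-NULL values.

(Carol, Carol, 7, 7); (Grace, Grace, 1, 1); (Grace, Judy, 1, 1); (Judy, Grace, 1, 1); (Judy, Judy, 1, 1); (Pia, Pia, 2, 2); (Pia, Tom, 2, 2); (Pia, Yara, 2, 2); (Tom, Pia, 2, 2); (Tom, Tom, 2, 2); (Tom, Yara, 2, 2); (Wendy, Wendy, 6, 6); (Yara, Pia, 2, 2); (Yara, Tom, 2, 2); (Yara, Yara, 2, 2); (NULL, Pia, NULL, NULL)

LEFT JOIN keeps every row from `users a`; unmatched rows get NULL for `users b`'s columns.
Matching on a.uid = b.uid. A NULL in a compared column never satisfies the condition.
Matched pairs: 15; unmatched a rows kept: 1.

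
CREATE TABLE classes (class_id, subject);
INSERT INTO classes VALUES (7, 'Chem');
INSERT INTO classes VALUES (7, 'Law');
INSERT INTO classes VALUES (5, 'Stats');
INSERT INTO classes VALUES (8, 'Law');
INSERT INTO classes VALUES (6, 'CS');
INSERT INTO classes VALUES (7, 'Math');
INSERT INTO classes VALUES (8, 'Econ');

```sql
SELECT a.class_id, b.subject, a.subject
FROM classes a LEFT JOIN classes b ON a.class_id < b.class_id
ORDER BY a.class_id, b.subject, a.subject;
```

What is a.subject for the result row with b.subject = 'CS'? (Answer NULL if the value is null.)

LEFT JOIN keeps every row from `classes a`; unmatched rows get NULL for `classes b`'s columns.
Matching on a.class_id < b.class_id.
Matched pairs: 17; unmatched a rows kept: 2.

Stats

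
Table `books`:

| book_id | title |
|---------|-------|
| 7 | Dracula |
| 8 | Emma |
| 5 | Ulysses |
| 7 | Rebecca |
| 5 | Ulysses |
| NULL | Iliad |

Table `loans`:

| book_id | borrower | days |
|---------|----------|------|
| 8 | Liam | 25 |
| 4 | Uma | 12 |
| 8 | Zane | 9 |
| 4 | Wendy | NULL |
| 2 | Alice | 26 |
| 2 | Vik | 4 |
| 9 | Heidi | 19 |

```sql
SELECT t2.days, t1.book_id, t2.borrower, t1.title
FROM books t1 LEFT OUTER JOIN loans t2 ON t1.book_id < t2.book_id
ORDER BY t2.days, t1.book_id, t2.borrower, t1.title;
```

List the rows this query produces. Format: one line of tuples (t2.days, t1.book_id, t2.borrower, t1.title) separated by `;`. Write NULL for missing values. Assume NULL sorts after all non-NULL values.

LEFT JOIN keeps every row from `books`; unmatched rows get NULL for `loans`'s columns.
Matching on t1.book_id < t2.book_id. A NULL in a compared column never satisfies the condition.
- t1 (book_id=7) pairs with 3 row(s) of t2.
- t1 (book_id=8) pairs with 1 row(s) of t2.
- t1 (book_id=5) pairs with 3 row(s) of t2.
- t1 (book_id=7) pairs with 3 row(s) of t2.
- t1 (book_id=5) pairs with 3 row(s) of t2.
- t1 (book_id=NULL) has no partner → padded with NULL.

(9, 5, Zane, Ulysses); (9, 5, Zane, Ulysses); (9, 7, Zane, Dracula); (9, 7, Zane, Rebecca); (19, 5, Heidi, Ulysses); (19, 5, Heidi, Ulysses); (19, 7, Heidi, Dracula); (19, 7, Heidi, Rebecca); (19, 8, Heidi, Emma); (25, 5, Liam, Ulysses); (25, 5, Liam, Ulysses); (25, 7, Liam, Dracula); (25, 7, Liam, Rebecca); (NULL, NULL, NULL, Iliad)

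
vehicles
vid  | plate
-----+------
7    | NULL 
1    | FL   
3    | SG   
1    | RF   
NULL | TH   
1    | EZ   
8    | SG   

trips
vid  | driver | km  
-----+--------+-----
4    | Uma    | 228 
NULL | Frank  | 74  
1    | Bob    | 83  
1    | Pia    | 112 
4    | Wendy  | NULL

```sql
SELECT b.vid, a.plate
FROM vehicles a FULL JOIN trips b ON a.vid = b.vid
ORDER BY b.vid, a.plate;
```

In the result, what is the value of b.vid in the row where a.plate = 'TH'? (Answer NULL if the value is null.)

NULL

FULL OUTER JOIN keeps every row from both sides; unmatched rows get NULL for the other side's columns.
Matching on a.vid = b.vid. A NULL in a compared column never satisfies the condition.
Matched pairs: 6; unmatched a rows kept: 4; unmatched b rows kept: 3.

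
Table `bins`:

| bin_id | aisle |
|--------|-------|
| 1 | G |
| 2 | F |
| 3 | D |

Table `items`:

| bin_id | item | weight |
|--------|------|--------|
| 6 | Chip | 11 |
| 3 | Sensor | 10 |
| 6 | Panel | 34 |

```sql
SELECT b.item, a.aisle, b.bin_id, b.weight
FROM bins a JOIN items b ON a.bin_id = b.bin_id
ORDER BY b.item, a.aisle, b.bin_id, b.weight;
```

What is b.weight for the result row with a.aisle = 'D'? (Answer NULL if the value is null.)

10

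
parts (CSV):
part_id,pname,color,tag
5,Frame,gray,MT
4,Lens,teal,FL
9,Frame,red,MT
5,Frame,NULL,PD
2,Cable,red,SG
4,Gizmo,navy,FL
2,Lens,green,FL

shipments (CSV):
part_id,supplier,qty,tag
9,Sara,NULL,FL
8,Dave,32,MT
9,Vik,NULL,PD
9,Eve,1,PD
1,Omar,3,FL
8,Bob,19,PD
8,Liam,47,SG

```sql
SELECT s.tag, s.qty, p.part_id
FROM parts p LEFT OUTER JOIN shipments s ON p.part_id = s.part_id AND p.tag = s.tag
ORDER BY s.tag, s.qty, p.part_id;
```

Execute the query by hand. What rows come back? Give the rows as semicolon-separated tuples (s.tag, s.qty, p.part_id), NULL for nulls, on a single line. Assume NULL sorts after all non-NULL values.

(NULL, NULL, 2); (NULL, NULL, 2); (NULL, NULL, 4); (NULL, NULL, 4); (NULL, NULL, 5); (NULL, NULL, 5); (NULL, NULL, 9)

LEFT JOIN keeps every row from `parts`; unmatched rows get NULL for `shipments`'s columns.
Matching on p.part_id = s.part_id AND p.tag = s.tag.
- p[0] part_id=5, tag=MT → no match; kept with NULLs on the s side.
- p[1] part_id=4, tag=FL → no match; kept with NULLs on the s side.
- p[2] part_id=9, tag=MT → no match; kept with NULLs on the s side.
- p[3] part_id=5, tag=PD → no match; kept with NULLs on the s side.
- p[4] part_id=2, tag=SG → no match; kept with NULLs on the s side.
- p[5] part_id=4, tag=FL → no match; kept with NULLs on the s side.
- p[6] part_id=2, tag=FL → no match; kept with NULLs on the s side.
After projecting and ordering:
s.tag | s.qty | p.part_id
NULL | NULL | 2
NULL | NULL | 2
NULL | NULL | 4
NULL | NULL | 4
NULL | NULL | 5
NULL | NULL | 5
NULL | NULL | 9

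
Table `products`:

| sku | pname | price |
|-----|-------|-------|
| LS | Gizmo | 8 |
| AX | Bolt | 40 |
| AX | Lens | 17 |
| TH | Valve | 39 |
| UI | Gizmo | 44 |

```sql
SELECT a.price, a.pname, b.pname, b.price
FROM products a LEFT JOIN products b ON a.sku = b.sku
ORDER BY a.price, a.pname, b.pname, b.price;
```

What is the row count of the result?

7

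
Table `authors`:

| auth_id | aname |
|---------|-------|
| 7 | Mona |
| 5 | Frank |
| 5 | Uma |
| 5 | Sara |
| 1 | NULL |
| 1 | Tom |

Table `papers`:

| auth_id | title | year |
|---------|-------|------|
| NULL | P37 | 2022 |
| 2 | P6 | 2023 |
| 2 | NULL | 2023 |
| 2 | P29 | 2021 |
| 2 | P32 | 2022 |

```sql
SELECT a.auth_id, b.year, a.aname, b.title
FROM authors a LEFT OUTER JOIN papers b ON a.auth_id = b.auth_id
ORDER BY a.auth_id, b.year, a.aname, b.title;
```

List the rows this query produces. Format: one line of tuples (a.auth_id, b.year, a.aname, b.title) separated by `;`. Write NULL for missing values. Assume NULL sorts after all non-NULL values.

LEFT JOIN keeps every row from `authors`; unmatched rows get NULL for `papers`'s columns.
Matching on a.auth_id = b.auth_id. A NULL in a compared column never satisfies the condition.
- auth_id=7: no b row matches, row kept with b columns NULL.
- auth_id=5: no b row matches, row kept with b columns NULL.
- auth_id=5: no b row matches, row kept with b columns NULL.
- auth_id=5: no b row matches, row kept with b columns NULL.
- auth_id=1: no b row matches, row kept with b columns NULL.
- auth_id=1: no b row matches, row kept with b columns NULL.
After projecting and ordering:
a.auth_id | b.year | a.aname | b.title
1 | NULL | Tom | NULL
1 | NULL | NULL | NULL
5 | NULL | Frank | NULL
5 | NULL | Sara | NULL
5 | NULL | Uma | NULL
7 | NULL | Mona | NULL

(1, NULL, Tom, NULL); (1, NULL, NULL, NULL); (5, NULL, Frank, NULL); (5, NULL, Sara, NULL); (5, NULL, Uma, NULL); (7, NULL, Mona, NULL)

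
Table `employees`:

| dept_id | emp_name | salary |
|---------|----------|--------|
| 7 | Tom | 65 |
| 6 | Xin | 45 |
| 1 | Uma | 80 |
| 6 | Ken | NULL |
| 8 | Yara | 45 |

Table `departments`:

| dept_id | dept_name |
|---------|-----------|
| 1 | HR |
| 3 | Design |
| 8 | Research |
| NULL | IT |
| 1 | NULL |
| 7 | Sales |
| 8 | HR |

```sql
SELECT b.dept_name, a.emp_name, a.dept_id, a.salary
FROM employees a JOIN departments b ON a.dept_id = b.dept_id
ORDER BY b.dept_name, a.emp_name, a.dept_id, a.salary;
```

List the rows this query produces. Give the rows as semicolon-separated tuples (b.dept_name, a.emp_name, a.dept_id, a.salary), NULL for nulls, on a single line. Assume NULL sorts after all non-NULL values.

INNER JOIN keeps only pairs where the ON condition holds.
Matching on a.dept_id = b.dept_id. A NULL in a compared column never satisfies the condition.
- dept_id=7: 1 matching b row(s), so 1 row(s) emitted.
- dept_id=6: no matching b row, dropped.
- dept_id=1: 2 matching b row(s), so 2 row(s) emitted.
- dept_id=6: no matching b row, dropped.
- dept_id=8: 2 matching b row(s), so 2 row(s) emitted.
After projecting and ordering:
b.dept_name | a.emp_name | a.dept_id | a.salary
HR | Uma | 1 | 80
HR | Yara | 8 | 45
Research | Yara | 8 | 45
Sales | Tom | 7 | 65
NULL | Uma | 1 | 80

(HR, Uma, 1, 80); (HR, Yara, 8, 45); (Research, Yara, 8, 45); (Sales, Tom, 7, 65); (NULL, Uma, 1, 80)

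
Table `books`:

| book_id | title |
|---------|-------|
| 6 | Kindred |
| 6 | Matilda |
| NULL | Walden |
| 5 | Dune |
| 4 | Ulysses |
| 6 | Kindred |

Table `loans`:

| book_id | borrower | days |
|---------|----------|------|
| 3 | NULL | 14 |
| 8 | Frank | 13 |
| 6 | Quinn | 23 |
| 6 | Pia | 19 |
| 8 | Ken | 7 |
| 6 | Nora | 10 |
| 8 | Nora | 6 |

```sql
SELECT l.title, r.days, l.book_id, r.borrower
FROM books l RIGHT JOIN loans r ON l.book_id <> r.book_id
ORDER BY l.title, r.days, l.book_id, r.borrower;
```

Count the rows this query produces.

26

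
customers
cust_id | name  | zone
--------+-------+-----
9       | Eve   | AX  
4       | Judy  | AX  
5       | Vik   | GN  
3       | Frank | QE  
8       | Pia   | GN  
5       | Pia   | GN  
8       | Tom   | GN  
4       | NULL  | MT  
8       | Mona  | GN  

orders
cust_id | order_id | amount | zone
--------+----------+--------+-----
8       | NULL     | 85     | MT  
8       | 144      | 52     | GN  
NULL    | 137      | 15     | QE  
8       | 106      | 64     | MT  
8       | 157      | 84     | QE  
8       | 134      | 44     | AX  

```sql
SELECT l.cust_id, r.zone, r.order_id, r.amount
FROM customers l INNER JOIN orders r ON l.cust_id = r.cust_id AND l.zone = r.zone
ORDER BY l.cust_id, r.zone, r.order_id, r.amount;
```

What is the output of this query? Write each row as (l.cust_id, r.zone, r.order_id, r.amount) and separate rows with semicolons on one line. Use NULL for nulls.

INNER JOIN keeps only pairs where the ON condition holds.
Matching on l.cust_id = r.cust_id AND l.zone = r.zone. A NULL in a compared column never satisfies the condition.
- l row (cust_id=9, zone=AX): no match → dropped.
- l row (cust_id=4, zone=AX): no match → dropped.
- l row (cust_id=5, zone=GN): no match → dropped.
- l row (cust_id=3, zone=QE): no match → dropped.
- l row (cust_id=8, zone=GN): matches 1 r row(s) → 1 output row(s).
- l row (cust_id=5, zone=GN): no match → dropped.
- l row (cust_id=8, zone=GN): matches 1 r row(s) → 1 output row(s).
- l row (cust_id=4, zone=MT): no match → dropped.
- l row (cust_id=8, zone=GN): matches 1 r row(s) → 1 output row(s).
After projecting and ordering:
l.cust_id | r.zone | r.order_id | r.amount
8 | GN | 144 | 52
8 | GN | 144 | 52
8 | GN | 144 | 52

(8, GN, 144, 52); (8, GN, 144, 52); (8, GN, 144, 52)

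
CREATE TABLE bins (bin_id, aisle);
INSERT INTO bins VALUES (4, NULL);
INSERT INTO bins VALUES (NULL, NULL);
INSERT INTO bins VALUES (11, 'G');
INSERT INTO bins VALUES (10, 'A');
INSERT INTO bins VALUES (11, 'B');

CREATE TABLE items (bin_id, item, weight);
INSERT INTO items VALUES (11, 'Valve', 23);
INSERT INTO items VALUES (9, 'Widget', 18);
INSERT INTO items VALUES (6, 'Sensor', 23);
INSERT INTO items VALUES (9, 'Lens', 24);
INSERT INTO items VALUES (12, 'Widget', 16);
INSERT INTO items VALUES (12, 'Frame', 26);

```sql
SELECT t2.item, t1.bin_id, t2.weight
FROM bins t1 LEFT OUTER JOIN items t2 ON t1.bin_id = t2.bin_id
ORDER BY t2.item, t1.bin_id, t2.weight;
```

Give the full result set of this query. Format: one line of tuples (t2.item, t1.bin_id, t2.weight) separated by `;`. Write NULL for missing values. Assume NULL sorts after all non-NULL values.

(Valve, 11, 23); (Valve, 11, 23); (NULL, 4, NULL); (NULL, 10, NULL); (NULL, NULL, NULL)

LEFT JOIN keeps every row from `bins`; unmatched rows get NULL for `items`'s columns.
Matching on t1.bin_id = t2.bin_id. A NULL in a compared column never satisfies the condition.
- bin_id=4: no t2 row matches, row kept with t2 columns NULL.
- bin_id=NULL: no t2 row matches, row kept with t2 columns NULL.
- bin_id=11: 1 matching t2 row(s), so 1 row(s) emitted.
- bin_id=10: no t2 row matches, row kept with t2 columns NULL.
- bin_id=11: 1 matching t2 row(s), so 1 row(s) emitted.
After projecting and ordering:
t2.item | t1.bin_id | t2.weight
Valve | 11 | 23
Valve | 11 | 23
NULL | 4 | NULL
NULL | 10 | NULL
NULL | NULL | NULL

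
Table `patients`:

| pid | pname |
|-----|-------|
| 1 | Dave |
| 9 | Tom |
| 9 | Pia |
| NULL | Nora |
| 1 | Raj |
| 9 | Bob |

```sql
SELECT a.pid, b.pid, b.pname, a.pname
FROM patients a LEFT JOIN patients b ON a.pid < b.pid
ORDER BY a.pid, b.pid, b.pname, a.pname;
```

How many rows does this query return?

10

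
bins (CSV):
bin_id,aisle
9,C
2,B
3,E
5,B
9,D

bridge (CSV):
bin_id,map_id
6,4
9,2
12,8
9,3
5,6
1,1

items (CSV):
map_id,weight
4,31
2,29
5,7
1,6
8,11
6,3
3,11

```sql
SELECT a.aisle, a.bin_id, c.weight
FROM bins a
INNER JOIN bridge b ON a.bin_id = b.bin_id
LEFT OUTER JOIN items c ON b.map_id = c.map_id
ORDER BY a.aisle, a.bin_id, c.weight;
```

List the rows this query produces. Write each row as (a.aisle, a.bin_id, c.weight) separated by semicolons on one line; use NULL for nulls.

Joins associate left-to-right: bins INNER JOIN bridge on bin_id gives 5 intermediate row(s).
Then LEFT JOIN `items c` on map_id: each of those 5 rows is kept; rows whose b.map_id has no match in c get NULL for c's columns.

(B, 5, 3); (C, 9, 11); (C, 9, 29); (D, 9, 11); (D, 9, 29)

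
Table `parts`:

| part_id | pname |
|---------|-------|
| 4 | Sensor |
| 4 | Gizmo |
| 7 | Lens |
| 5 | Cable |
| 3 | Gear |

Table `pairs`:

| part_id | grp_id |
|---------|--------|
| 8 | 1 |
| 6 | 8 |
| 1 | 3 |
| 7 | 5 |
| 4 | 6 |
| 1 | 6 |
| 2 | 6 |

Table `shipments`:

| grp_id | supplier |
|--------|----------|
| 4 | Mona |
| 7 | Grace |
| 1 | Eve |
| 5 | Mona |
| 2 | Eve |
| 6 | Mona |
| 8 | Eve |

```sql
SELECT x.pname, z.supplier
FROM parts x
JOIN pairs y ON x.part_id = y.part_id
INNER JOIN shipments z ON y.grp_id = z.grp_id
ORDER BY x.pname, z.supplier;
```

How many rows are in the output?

3

Evaluate left to right. First `parts x INNER JOIN pairs y` on part_id: 3 row(s).
Then INNER JOIN `shipments z` on grp_id: keep only rows whose y.grp_id appears in z.
Result: 3 row(s).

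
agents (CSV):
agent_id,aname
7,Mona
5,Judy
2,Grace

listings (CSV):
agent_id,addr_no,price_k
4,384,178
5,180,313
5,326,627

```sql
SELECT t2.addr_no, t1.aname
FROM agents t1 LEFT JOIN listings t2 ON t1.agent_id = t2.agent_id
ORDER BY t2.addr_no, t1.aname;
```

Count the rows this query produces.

LEFT JOIN keeps every row from `agents`; unmatched rows get NULL for `listings`'s columns.
Matching on t1.agent_id = t2.agent_id.
- t1 (agent_id=7) has no partner → padded with NULL.
- t1 (agent_id=5) pairs with 2 row(s) of t2.
- t1 (agent_id=2) has no partner → padded with NULL.
Total: 2 matched + 2 padded = 4 rows.

4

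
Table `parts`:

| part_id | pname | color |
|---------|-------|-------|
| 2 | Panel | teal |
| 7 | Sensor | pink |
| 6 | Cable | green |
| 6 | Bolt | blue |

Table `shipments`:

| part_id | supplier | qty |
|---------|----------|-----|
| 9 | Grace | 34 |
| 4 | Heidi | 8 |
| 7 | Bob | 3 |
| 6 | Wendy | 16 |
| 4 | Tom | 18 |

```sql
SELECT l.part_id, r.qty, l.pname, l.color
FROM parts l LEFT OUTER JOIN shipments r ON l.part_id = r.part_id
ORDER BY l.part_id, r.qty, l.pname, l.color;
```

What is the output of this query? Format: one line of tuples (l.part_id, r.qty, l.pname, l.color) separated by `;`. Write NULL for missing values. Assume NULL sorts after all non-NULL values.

LEFT JOIN keeps every row from `parts`; unmatched rows get NULL for `shipments`'s columns.
Matching on l.part_id = r.part_id.
Matched pairs: 3; unmatched l rows kept: 1.

(2, NULL, Panel, teal); (6, 16, Bolt, blue); (6, 16, Cable, green); (7, 3, Sensor, pink)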